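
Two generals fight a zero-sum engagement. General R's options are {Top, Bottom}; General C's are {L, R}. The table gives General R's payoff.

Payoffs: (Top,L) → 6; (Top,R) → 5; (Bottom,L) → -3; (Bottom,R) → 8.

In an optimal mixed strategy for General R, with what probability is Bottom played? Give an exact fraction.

Row minima: Top → 5, Bottom → -3; maximin = 5.
Column maxima: L → 6, R → 8; minimax = 6.
5 ≠ 6, so there is no saddle point; optimal play is mixed.
Let General R play Top with probability p. Expected payoff against L: 6p + (-3)(1−p) = 9p − 3; against R: 5p + 8(1−p) = −3p + 8.
Setting these equal: 9p − 3 = −3p + 8 ⇒ 12p = 11 ⇒ p = 11/12, and the value is (9)·(11/12) − 3 = 21/4.
For General C: with q = P(L), equating Top's and Bottom's payoffs gives q + 5 = −11q + 8 ⇒ q = 1/4.

1/12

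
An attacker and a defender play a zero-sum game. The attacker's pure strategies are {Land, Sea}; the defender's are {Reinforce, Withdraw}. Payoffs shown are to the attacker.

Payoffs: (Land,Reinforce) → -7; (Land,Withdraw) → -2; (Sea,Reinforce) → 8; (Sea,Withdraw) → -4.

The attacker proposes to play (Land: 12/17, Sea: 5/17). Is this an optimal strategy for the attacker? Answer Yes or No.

Yes

Against Reinforce this mix gives (12/17)·(-7) + (5/17)·8 = -44/17.
Against Withdraw this mix gives (12/17)·(-2) + (5/17)·(-4) = -44/17.
All of the defender's active replies (Reinforce, Withdraw) yield -44/17, and no column does worse for the attacker. The mix makes the defender indifferent and guarantees -44/17, so it is optimal.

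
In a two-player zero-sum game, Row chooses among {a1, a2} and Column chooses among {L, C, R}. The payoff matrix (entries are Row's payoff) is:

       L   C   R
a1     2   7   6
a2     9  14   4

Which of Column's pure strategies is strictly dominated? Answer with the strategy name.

C

L holds Row's payoff strictly below C in every row: 2 < 7, 9 < 14.
So C is strictly dominated for Column.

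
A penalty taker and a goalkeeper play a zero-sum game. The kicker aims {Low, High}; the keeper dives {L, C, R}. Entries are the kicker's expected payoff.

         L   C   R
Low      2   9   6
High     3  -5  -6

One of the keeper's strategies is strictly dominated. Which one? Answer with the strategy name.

C

R holds the kicker's payoff strictly below C in every row: 6 < 9, -6 < -5.
So C is strictly dominated for the keeper.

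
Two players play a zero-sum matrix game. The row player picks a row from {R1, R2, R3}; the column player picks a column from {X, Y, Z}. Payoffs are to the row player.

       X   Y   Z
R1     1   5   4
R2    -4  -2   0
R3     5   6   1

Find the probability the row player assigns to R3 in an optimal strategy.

3/7

Row minima: R1 → 1, R2 → -4, R3 → 1; maximin = 1.
Column maxima: X → 5, Y → 6, Z → 4; minimax = 4.
1 ≠ 4, so there is no saddle point; optimal play is mixed.
R2 is strictly dominated by R1, so the row player never plays it.
Y is strictly dominated by X (it gives the row player strictly more in every row), so the column player never plays it.
On the remaining 2×2 (R1, R3 vs X, Z):
Let the row player play R1 with probability p. Expected payoff against X: 1p + 5(1−p) = −4p + 5; against Z: 4p + 1(1−p) = 3p + 1.
Setting these equal: −4p + 5 = 3p + 1 ⇒ −7p = -4 ⇒ p = 4/7, and the value is (-4)·(4/7) + 5 = 19/7.
For the column player: with q = P(X), equating R1's and R3's payoffs gives −3q + 4 = 4q + 1 ⇒ q = 3/7.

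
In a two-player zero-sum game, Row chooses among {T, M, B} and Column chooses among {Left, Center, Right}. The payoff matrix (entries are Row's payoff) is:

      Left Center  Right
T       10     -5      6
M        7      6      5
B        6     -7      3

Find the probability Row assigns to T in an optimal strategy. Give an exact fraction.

Row minima: T → -5, M → 5, B → -7; maximin = 5.
Column maxima: Left → 10, Center → 6, Right → 6; minimax = 6.
5 ≠ 6, so there is no saddle point; optimal play is mixed.
B is strictly dominated by T, so Row never plays it.
Left is strictly dominated by Center (it gives Row strictly more in every row), so Column never plays it.
On the remaining 2×2 (T, M vs Center, Right):
Let Row play T with probability p. Expected payoff against Center: (-5)p + 6(1−p) = −11p + 6; against Right: 6p + 5(1−p) = p + 5.
Setting these equal: −11p + 6 = p + 5 ⇒ −12p = -1 ⇒ p = 1/12, and the value is (-11)·(1/12) + 6 = 61/12.
For Column: with q = P(Center), equating T's and M's payoffs gives −11q + 6 = q + 5 ⇒ q = 1/12.

1/12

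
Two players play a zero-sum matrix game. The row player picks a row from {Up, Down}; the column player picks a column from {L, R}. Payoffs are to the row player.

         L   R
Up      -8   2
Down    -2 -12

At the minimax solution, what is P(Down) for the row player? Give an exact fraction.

Row minima: Up → -8, Down → -12; maximin = -8.
Column maxima: L → -2, R → 2; minimax = -2.
-8 ≠ -2, so there is no saddle point; optimal play is mixed.
Let the row player play Up with probability p. Expected payoff against L: (-8)p + (-2)(1−p) = −6p − 2; against R: 2p + (-12)(1−p) = 14p − 12.
Setting these equal: −6p − 2 = 14p − 12 ⇒ −20p = -10 ⇒ p = 1/2, and the value is (-6)·(1/2) − 2 = -5.
For the column player: with q = P(L), equating Up's and Down's payoffs gives −10q + 2 = 10q − 12 ⇒ q = 7/10.

1/2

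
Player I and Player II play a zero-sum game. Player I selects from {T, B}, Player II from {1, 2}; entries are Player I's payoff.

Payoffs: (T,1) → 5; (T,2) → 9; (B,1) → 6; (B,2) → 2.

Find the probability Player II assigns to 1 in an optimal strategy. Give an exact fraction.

7/8

Row minima: T → 5, B → 2; maximin = 5.
Column maxima: 1 → 6, 2 → 9; minimax = 6.
5 ≠ 6, so there is no saddle point; optimal play is mixed.
Let Player I play T with probability p. Expected payoff against 1: 5p + 6(1−p) = −p + 6; against 2: 9p + 2(1−p) = 7p + 2.
Setting these equal: −p + 6 = 7p + 2 ⇒ −8p = -4 ⇒ p = 1/2, and the value is (-1)·(1/2) + 6 = 11/2.
For Player II: with q = P(1), equating T's and B's payoffs gives −4q + 9 = 4q + 2 ⇒ q = 7/8.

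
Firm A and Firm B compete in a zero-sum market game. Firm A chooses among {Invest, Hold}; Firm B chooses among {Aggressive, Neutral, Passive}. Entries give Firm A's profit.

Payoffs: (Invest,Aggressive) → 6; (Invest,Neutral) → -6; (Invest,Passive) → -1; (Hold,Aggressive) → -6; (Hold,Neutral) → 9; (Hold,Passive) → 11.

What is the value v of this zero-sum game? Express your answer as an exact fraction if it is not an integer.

Row minima: Invest → -6, Hold → -6; maximin = -6.
Column maxima: Aggressive → 6, Neutral → 9, Passive → 11; minimax = 6.
-6 ≠ 6, so there is no saddle point; optimal play is mixed.
Passive is strictly dominated by Neutral (it gives Firm A strictly more in every row), so Firm B never plays it.
On the remaining 2×2 (Invest, Hold vs Aggressive, Neutral):
Let Firm A play Invest with probability p. Expected payoff against Aggressive: 6p + (-6)(1−p) = 12p − 6; against Neutral: (-6)p + 9(1−p) = −15p + 9.
Setting these equal: 12p − 6 = −15p + 9 ⇒ 27p = 15 ⇒ p = 5/9, and the value is (12)·(5/9) − 6 = 2/3.
For Firm B: with q = P(Aggressive), equating Invest's and Hold's payoffs gives 12q − 6 = −15q + 9 ⇒ q = 5/9.

2/3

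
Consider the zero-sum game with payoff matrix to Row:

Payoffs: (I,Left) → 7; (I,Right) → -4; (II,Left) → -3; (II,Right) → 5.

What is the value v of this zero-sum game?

23/19

Row minima: I → -4, II → -3; maximin = -3.
Column maxima: Left → 7, Right → 5; minimax = 5.
-3 ≠ 5, so there is no saddle point; optimal play is mixed.
Let Row play I with probability p. Expected payoff against Left: 7p + (-3)(1−p) = 10p − 3; against Right: (-4)p + 5(1−p) = −9p + 5.
Setting these equal: 10p − 3 = −9p + 5 ⇒ 19p = 8 ⇒ p = 8/19, and the value is (10)·(8/19) − 3 = 23/19.
For Column: with q = P(Left), equating I's and II's payoffs gives 11q − 4 = −8q + 5 ⇒ q = 9/19.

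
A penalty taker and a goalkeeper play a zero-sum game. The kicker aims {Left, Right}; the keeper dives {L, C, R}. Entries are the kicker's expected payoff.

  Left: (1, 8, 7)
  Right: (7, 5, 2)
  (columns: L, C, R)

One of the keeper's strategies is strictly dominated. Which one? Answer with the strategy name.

R holds the kicker's payoff strictly below C in every row: 7 < 8, 2 < 5.
So C is strictly dominated for the keeper.

C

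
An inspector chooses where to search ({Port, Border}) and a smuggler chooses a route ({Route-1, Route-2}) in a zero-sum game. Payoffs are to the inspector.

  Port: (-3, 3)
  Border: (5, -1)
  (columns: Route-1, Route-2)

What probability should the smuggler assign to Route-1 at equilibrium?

Row minima: Port → -3, Border → -1; maximin = -1.
Column maxima: Route-1 → 5, Route-2 → 3; minimax = 3.
-1 ≠ 3, so there is no saddle point; optimal play is mixed.
Let the inspector play Port with probability p. Expected payoff against Route-1: (-3)p + 5(1−p) = −8p + 5; against Route-2: 3p + (-1)(1−p) = 4p − 1.
Setting these equal: −8p + 5 = 4p − 1 ⇒ −12p = -6 ⇒ p = 1/2, and the value is (-8)·(1/2) + 5 = 1.
For the smuggler: with q = P(Route-1), equating Port's and Border's payoffs gives −6q + 3 = 6q − 1 ⇒ q = 1/3.

1/3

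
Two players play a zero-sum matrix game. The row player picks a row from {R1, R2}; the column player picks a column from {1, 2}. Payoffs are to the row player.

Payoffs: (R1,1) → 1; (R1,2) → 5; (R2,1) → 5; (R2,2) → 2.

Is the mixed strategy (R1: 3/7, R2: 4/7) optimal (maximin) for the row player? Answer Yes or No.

Against 1 this mix gives (3/7)·1 + (4/7)·5 = 23/7.
Against 2 this mix gives (3/7)·5 + (4/7)·2 = 23/7.
All of the column player's active replies (1, 2) yield 23/7, and no column does worse for the row player. The mix makes the column player indifferent and guarantees 23/7, so it is optimal.

Yes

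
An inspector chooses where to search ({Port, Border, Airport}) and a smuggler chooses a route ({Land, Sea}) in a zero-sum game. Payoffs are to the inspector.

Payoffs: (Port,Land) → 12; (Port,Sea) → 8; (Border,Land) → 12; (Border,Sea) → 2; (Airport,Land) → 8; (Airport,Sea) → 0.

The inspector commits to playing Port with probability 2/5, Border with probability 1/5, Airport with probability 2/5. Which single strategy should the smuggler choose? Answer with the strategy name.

Sea

If the smuggler plays Land, the inspector's expected payoff is (2/5)·12 + (1/5)·12 + (2/5)·8 = 52/5.
If the smuggler plays Sea, the inspector's expected payoff is (2/5)·8 + (1/5)·2 + (2/5)·0 = 18/5.
The smuggler minimizes the inspector's payoff; the smallest is 18/5, so the best response is Sea.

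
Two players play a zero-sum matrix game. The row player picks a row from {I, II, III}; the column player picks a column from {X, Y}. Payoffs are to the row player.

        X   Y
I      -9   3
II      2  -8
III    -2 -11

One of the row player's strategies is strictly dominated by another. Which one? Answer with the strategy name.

III

II gives a strictly higher payoff than III against every column: 2 > -2, -8 > -11.
So III is strictly dominated and the row player never plays it.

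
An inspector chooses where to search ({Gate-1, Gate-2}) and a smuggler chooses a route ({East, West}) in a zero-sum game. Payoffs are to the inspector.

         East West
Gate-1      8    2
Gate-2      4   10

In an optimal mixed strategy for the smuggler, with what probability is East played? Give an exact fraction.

2/3

Row minima: Gate-1 → 2, Gate-2 → 4; maximin = 4.
Column maxima: East → 8, West → 10; minimax = 8.
4 ≠ 8, so there is no saddle point; optimal play is mixed.
Let the inspector play Gate-1 with probability p. Expected payoff against East: 8p + 4(1−p) = 4p + 4; against West: 2p + 10(1−p) = −8p + 10.
Setting these equal: 4p + 4 = −8p + 10 ⇒ 12p = 6 ⇒ p = 1/2, and the value is (4)·(1/2) + 4 = 6.
For the smuggler: with q = P(East), equating Gate-1's and Gate-2's payoffs gives 6q + 2 = −6q + 10 ⇒ q = 2/3.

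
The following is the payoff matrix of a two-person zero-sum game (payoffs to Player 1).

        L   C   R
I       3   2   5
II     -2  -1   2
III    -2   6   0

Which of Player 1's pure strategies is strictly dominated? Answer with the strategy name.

I gives a strictly higher payoff than II against every column: 3 > -2, 2 > -1, 5 > 2.
So II is strictly dominated and Player 1 never plays it.

II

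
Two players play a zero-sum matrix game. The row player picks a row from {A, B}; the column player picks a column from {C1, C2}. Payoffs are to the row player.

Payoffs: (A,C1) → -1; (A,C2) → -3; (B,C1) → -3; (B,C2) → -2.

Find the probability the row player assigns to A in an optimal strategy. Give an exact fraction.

Row minima: A → -3, B → -3; maximin = -3.
Column maxima: C1 → -1, C2 → -2; minimax = -2.
-3 ≠ -2, so there is no saddle point; optimal play is mixed.
Let the row player play A with probability p. Expected payoff against C1: (-1)p + (-3)(1−p) = 2p − 3; against C2: (-3)p + (-2)(1−p) = −p − 2.
Setting these equal: 2p − 3 = −p − 2 ⇒ 3p = 1 ⇒ p = 1/3, and the value is (2)·(1/3) − 3 = -7/3.
For the column player: with q = P(C1), equating A's and B's payoffs gives 2q − 3 = −q − 2 ⇒ q = 1/3.

1/3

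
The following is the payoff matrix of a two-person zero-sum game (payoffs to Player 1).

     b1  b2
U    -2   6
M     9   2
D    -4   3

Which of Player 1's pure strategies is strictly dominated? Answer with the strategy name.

D

U gives a strictly higher payoff than D against every column: -2 > -4, 6 > 3.
So D is strictly dominated and Player 1 never plays it.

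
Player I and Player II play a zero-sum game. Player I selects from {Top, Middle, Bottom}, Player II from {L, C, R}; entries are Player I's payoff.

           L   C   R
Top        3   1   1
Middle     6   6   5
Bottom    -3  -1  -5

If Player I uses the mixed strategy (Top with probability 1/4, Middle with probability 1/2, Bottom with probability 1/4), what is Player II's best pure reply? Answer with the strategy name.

If Player II plays L, Player I's expected payoff is (1/4)·3 + (1/2)·6 + (1/4)·(-3) = 3.
If Player II plays C, Player I's expected payoff is (1/4)·1 + (1/2)·6 + (1/4)·(-1) = 3.
If Player II plays R, Player I's expected payoff is (1/4)·1 + (1/2)·5 + (1/4)·(-5) = 3/2.
Player II minimizes Player I's payoff; the smallest is 3/2, so the best response is R.

R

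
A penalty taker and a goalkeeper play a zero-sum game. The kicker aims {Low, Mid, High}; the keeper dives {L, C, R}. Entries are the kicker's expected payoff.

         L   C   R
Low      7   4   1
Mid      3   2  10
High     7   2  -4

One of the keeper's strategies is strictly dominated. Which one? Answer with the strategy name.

C holds the kicker's payoff strictly below L in every row: 4 < 7, 2 < 3, 2 < 7.
So L is strictly dominated for the keeper.

L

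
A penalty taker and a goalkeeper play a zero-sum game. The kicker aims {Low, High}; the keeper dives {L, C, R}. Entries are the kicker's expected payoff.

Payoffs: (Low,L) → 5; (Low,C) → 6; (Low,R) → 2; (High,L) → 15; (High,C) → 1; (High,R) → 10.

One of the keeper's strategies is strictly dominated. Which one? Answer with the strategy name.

L

R holds the kicker's payoff strictly below L in every row: 2 < 5, 10 < 15.
So L is strictly dominated for the keeper.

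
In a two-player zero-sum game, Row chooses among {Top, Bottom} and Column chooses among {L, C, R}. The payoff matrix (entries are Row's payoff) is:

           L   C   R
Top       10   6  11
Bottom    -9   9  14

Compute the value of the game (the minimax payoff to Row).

72/11

Row minima: Top → 6, Bottom → -9; maximin = 6.
Column maxima: L → 10, C → 9, R → 14; minimax = 9.
6 ≠ 9, so there is no saddle point; optimal play is mixed.
R is strictly dominated by L (it gives Row strictly more in every row), so Column never plays it.
On the remaining 2×2 (Top, Bottom vs L, C):
Let Row play Top with probability p. Expected payoff against L: 10p + (-9)(1−p) = 19p − 9; against C: 6p + 9(1−p) = −3p + 9.
Setting these equal: 19p − 9 = −3p + 9 ⇒ 22p = 18 ⇒ p = 9/11, and the value is (19)·(9/11) − 9 = 72/11.
For Column: with q = P(L), equating Top's and Bottom's payoffs gives 4q + 6 = −18q + 9 ⇒ q = 3/22.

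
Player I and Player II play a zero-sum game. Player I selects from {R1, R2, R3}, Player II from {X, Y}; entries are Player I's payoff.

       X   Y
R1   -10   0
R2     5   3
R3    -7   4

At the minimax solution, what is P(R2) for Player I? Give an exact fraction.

11/13

Row minima: R1 → -10, R2 → 3, R3 → -7; maximin = 3.
Column maxima: X → 5, Y → 4; minimax = 4.
3 ≠ 4, so there is no saddle point; optimal play is mixed.
R1 is strictly dominated by R2, so Player I never plays it.
On the remaining 2×2 (R2, R3 vs X, Y):
Let Player I play R2 with probability p. Expected payoff against X: 5p + (-7)(1−p) = 12p − 7; against Y: 3p + 4(1−p) = −p + 4.
Setting these equal: 12p − 7 = −p + 4 ⇒ 13p = 11 ⇒ p = 11/13, and the value is (12)·(11/13) − 7 = 41/13.
For Player II: with q = P(X), equating R2's and R3's payoffs gives 2q + 3 = −11q + 4 ⇒ q = 1/13.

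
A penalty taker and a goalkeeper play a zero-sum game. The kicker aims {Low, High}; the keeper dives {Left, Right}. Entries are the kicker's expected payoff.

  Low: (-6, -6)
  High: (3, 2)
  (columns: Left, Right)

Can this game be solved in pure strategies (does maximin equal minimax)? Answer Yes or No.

Yes

Row minima: Low → -6, High → 2; maximin = 2.
Column maxima: Left → 3, Right → 2; minimax = 2.
maximin = minimax = 2, so a saddle point exists.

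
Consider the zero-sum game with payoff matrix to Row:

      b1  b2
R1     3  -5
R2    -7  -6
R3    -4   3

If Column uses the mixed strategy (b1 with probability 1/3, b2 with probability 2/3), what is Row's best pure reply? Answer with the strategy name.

R3

Expected payoff of R1: (1/3)·3 + (2/3)·(-5) = -7/3.
Expected payoff of R2: (1/3)·(-7) + (2/3)·(-6) = -19/3.
Expected payoff of R3: (1/3)·(-4) + (2/3)·3 = 2/3.
The largest is 2/3, so Row's best response is R3.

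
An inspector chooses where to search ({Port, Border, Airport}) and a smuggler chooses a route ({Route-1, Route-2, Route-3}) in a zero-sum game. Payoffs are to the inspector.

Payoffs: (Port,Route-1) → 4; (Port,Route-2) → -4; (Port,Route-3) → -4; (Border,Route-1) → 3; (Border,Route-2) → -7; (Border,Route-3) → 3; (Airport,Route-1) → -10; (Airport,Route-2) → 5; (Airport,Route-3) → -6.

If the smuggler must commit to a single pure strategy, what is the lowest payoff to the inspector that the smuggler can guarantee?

3

Column maxima: Route-1 → 4, Route-2 → 5, Route-3 → 3.
The smallest of these is 3.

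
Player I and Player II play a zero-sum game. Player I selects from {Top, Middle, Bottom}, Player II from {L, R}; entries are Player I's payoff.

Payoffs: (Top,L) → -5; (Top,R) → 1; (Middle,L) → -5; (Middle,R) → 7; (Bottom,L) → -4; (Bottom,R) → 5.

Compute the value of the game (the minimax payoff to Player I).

-4

Row minima: Top → -5, Middle → -5, Bottom → -4; maximin = -4.
Column maxima: L → -4, R → 7; minimax = -4.
Since maximin = minimax = -4, there is a saddle point and the value is -4.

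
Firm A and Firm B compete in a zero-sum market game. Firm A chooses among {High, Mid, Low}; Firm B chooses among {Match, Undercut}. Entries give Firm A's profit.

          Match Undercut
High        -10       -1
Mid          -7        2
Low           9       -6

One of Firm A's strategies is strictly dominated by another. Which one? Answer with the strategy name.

High

Mid gives a strictly higher payoff than High against every column: -7 > -10, 2 > -1.
So High is strictly dominated and Firm A never plays it.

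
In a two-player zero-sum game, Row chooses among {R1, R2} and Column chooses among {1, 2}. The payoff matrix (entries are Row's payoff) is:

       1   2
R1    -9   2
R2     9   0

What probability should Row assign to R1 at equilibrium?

9/20

Row minima: R1 → -9, R2 → 0; maximin = 0.
Column maxima: 1 → 9, 2 → 2; minimax = 2.
0 ≠ 2, so there is no saddle point; optimal play is mixed.
Let Row play R1 with probability p. Expected payoff against 1: (-9)p + 9(1−p) = −18p + 9; against 2: 2p + 0(1−p) = 2p.
Setting these equal: −18p + 9 = 2p ⇒ −20p = -9 ⇒ p = 9/20, and the value is (-18)·(9/20) + 9 = 9/10.
For Column: with q = P(1), equating R1's and R2's payoffs gives −11q + 2 = 9q ⇒ q = 1/10.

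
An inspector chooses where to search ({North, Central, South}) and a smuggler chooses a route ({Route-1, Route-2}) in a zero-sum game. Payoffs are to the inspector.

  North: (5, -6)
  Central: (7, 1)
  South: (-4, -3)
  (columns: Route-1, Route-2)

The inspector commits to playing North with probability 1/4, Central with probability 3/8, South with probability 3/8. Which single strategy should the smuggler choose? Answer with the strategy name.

Route-2

If the smuggler plays Route-1, the inspector's expected payoff is (1/4)·5 + (3/8)·7 + (3/8)·(-4) = 19/8.
If the smuggler plays Route-2, the inspector's expected payoff is (1/4)·(-6) + (3/8)·1 + (3/8)·(-3) = -9/4.
The smuggler minimizes the inspector's payoff; the smallest is -9/4, so the best response is Route-2.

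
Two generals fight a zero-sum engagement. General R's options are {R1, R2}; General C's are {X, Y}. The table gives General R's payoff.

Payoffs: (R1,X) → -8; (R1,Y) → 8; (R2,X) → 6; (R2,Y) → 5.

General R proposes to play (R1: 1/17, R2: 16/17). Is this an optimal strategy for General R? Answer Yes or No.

Against X this mix gives (1/17)·(-8) + (16/17)·6 = 88/17.
Against Y this mix gives (1/17)·8 + (16/17)·5 = 88/17.
All of General C's active replies (X, Y) yield 88/17, and no column does worse for General R. The mix makes General C indifferent and guarantees 88/17, so it is optimal.

Yes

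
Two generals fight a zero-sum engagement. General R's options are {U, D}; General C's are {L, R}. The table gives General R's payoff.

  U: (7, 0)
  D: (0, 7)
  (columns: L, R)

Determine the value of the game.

Row minima: U → 0, D → 0; maximin = 0.
Column maxima: L → 7, R → 7; minimax = 7.
0 ≠ 7, so there is no saddle point; optimal play is mixed.
Let General R play U with probability p. Expected payoff against L: 7p + 0(1−p) = 7p; against R: 0p + 7(1−p) = −7p + 7.
Setting these equal: 7p = −7p + 7 ⇒ 14p = 7 ⇒ p = 1/2, and the value is (7)·(1/2) = 7/2.
For General C: with q = P(L), equating U's and D's payoffs gives 7q = −7q + 7 ⇒ q = 1/2.

7/2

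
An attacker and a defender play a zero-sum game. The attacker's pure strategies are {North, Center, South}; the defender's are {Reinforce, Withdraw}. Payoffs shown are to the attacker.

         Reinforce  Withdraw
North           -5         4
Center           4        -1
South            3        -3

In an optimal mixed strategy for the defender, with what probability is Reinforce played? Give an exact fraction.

Row minima: North → -5, Center → -1, South → -3; maximin = -1.
Column maxima: Reinforce → 4, Withdraw → 4; minimax = 4.
-1 ≠ 4, so there is no saddle point; optimal play is mixed.
South is strictly dominated by Center, so the attacker never plays it.
On the remaining 2×2 (North, Center vs Reinforce, Withdraw):
Let the attacker play North with probability p. Expected payoff against Reinforce: (-5)p + 4(1−p) = −9p + 4; against Withdraw: 4p + (-1)(1−p) = 5p − 1.
Setting these equal: −9p + 4 = 5p − 1 ⇒ −14p = -5 ⇒ p = 5/14, and the value is (-9)·(5/14) + 4 = 11/14.
For the defender: with q = P(Reinforce), equating North's and Center's payoffs gives −9q + 4 = 5q − 1 ⇒ q = 5/14.

5/14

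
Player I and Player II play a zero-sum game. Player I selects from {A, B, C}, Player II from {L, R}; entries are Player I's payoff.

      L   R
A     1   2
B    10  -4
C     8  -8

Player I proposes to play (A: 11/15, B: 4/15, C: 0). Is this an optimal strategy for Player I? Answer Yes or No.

No

Against L this mix gives (11/15)·1 + (4/15)·10 = 17/5.
Against R this mix gives (11/15)·2 + (4/15)·(-4) = 2/5.
Player II will play R, holding Player I to 2/5. Shifting weight toward the row that does better against R would raise this floor (the equalizing mix achieves 8/5 against both R and L), so the proposed strategy is not optimal.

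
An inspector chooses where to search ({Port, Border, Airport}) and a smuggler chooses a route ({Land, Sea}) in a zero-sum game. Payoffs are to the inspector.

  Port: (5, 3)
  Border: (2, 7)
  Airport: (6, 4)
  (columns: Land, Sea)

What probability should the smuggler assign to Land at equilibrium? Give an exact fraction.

3/7

Row minima: Port → 3, Border → 2, Airport → 4; maximin = 4.
Column maxima: Land → 6, Sea → 7; minimax = 6.
4 ≠ 6, so there is no saddle point; optimal play is mixed.
Port is strictly dominated by Airport, so the inspector never plays it.
On the remaining 2×2 (Border, Airport vs Land, Sea):
Let the inspector play Border with probability p. Expected payoff against Land: 2p + 6(1−p) = −4p + 6; against Sea: 7p + 4(1−p) = 3p + 4.
Setting these equal: −4p + 6 = 3p + 4 ⇒ −7p = -2 ⇒ p = 2/7, and the value is (-4)·(2/7) + 6 = 34/7.
For the smuggler: with q = P(Land), equating Border's and Airport's payoffs gives −5q + 7 = 2q + 4 ⇒ q = 3/7.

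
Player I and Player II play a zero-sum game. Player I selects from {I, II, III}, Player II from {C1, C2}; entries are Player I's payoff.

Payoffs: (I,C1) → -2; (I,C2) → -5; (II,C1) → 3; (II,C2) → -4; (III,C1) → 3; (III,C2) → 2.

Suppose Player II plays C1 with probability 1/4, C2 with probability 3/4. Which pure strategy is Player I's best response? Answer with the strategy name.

III

Expected payoff of I: (1/4)·(-2) + (3/4)·(-5) = -17/4.
Expected payoff of II: (1/4)·3 + (3/4)·(-4) = -9/4.
Expected payoff of III: (1/4)·3 + (3/4)·2 = 9/4.
The largest is 9/4, so Player I's best response is III.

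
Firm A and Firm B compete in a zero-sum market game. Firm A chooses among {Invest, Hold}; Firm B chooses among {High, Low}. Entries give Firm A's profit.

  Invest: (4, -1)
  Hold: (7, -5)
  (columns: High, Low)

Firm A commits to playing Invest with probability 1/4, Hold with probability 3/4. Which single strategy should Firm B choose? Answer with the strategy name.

Low

If Firm B plays High, Firm A's expected payoff is (1/4)·4 + (3/4)·7 = 25/4.
If Firm B plays Low, Firm A's expected payoff is (1/4)·(-1) + (3/4)·(-5) = -4.
Firm B minimizes Firm A's payoff; the smallest is -4, so the best response is Low.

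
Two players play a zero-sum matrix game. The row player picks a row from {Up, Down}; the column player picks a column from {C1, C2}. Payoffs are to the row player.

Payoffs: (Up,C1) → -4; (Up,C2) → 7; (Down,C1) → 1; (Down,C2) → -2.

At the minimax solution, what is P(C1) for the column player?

Row minima: Up → -4, Down → -2; maximin = -2.
Column maxima: C1 → 1, C2 → 7; minimax = 1.
-2 ≠ 1, so there is no saddle point; optimal play is mixed.
Let the row player play Up with probability p. Expected payoff against C1: (-4)p + 1(1−p) = −5p + 1; against C2: 7p + (-2)(1−p) = 9p − 2.
Setting these equal: −5p + 1 = 9p − 2 ⇒ −14p = -3 ⇒ p = 3/14, and the value is (-5)·(3/14) + 1 = -1/14.
For the column player: with q = P(C1), equating Up's and Down's payoffs gives −11q + 7 = 3q − 2 ⇒ q = 9/14.

9/14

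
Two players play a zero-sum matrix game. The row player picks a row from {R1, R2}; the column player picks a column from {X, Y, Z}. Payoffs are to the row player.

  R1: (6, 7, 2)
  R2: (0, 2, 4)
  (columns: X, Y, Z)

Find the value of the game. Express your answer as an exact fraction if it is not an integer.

3

Row minima: R1 → 2, R2 → 0; maximin = 2.
Column maxima: X → 6, Y → 7, Z → 4; minimax = 4.
2 ≠ 4, so there is no saddle point; optimal play is mixed.
Y is strictly dominated by X (it gives the row player strictly more in every row), so the column player never plays it.
On the remaining 2×2 (R1, R2 vs X, Z):
Let the row player play R1 with probability p. Expected payoff against X: 6p + 0(1−p) = 6p; against Z: 2p + 4(1−p) = −2p + 4.
Setting these equal: 6p = −2p + 4 ⇒ 8p = 4 ⇒ p = 1/2, and the value is (6)·(1/2) = 3.
For the column player: with q = P(X), equating R1's and R2's payoffs gives 4q + 2 = −4q + 4 ⇒ q = 1/4.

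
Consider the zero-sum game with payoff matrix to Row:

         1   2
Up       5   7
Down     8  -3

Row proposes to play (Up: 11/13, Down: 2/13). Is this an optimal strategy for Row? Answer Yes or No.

Against 1 this mix gives (11/13)·5 + (2/13)·8 = 71/13.
Against 2 this mix gives (11/13)·7 + (2/13)·(-3) = 71/13.
All of Column's active replies (1, 2) yield 71/13, and no column does worse for Row. The mix makes Column indifferent and guarantees 71/13, so it is optimal.

Yes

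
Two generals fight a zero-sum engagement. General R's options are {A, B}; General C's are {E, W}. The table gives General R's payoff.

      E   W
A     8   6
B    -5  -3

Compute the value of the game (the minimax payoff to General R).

Row minima: A → 6, B → -5; maximin = 6.
Column maxima: E → 8, W → 6; minimax = 6.
Since maximin = minimax = 6, there is a saddle point and the value is 6.

6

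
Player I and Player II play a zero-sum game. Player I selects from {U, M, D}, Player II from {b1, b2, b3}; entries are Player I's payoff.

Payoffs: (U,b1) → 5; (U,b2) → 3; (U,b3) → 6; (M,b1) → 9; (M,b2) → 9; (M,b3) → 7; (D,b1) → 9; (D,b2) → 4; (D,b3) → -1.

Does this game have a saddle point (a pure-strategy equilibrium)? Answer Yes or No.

Yes

Row minima: U → 3, M → 7, D → -1; maximin = 7.
Column maxima: b1 → 9, b2 → 9, b3 → 7; minimax = 7.
maximin = minimax = 7, so a saddle point exists.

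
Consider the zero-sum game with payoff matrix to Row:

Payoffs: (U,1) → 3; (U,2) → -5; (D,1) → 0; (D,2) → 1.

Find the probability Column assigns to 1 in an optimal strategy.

Row minima: U → -5, D → 0; maximin = 0.
Column maxima: 1 → 3, 2 → 1; minimax = 1.
0 ≠ 1, so there is no saddle point; optimal play is mixed.
Let Row play U with probability p. Expected payoff against 1: 3p + 0(1−p) = 3p; against 2: (-5)p + 1(1−p) = −6p + 1.
Setting these equal: 3p = −6p + 1 ⇒ 9p = 1 ⇒ p = 1/9, and the value is (3)·(1/9) = 1/3.
For Column: with q = P(1), equating U's and D's payoffs gives 8q − 5 = −q + 1 ⇒ q = 2/3.

2/3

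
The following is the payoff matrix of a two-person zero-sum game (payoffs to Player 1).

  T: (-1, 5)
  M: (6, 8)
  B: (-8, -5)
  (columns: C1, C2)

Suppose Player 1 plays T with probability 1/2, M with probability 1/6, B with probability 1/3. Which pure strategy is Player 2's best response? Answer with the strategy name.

If Player 2 plays C1, Player 1's expected payoff is (1/2)·(-1) + (1/6)·6 + (1/3)·(-8) = -13/6.
If Player 2 plays C2, Player 1's expected payoff is (1/2)·5 + (1/6)·8 + (1/3)·(-5) = 13/6.
Player 2 minimizes Player 1's payoff; the smallest is -13/6, so the best response is C1.

C1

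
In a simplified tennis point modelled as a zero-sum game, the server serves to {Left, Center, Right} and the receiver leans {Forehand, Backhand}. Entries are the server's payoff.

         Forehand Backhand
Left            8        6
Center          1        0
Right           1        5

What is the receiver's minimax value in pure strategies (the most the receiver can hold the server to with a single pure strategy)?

6

Column maxima: Forehand → 8, Backhand → 6.
The smallest of these is 6.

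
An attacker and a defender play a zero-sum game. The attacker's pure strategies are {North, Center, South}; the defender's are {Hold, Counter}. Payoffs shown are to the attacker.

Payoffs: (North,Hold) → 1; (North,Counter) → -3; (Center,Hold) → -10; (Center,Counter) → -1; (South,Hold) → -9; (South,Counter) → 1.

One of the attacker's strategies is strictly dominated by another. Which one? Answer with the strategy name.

South gives a strictly higher payoff than Center against every column: -9 > -10, 1 > -1.
So Center is strictly dominated and the attacker never plays it.

Center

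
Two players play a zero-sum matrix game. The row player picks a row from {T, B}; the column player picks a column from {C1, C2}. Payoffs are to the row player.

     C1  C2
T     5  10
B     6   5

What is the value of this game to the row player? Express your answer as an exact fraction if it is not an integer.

Row minima: T → 5, B → 5; maximin = 5.
Column maxima: C1 → 6, C2 → 10; minimax = 6.
5 ≠ 6, so there is no saddle point; optimal play is mixed.
Let the row player play T with probability p. Expected payoff against C1: 5p + 6(1−p) = −p + 6; against C2: 10p + 5(1−p) = 5p + 5.
Setting these equal: −p + 6 = 5p + 5 ⇒ −6p = -1 ⇒ p = 1/6, and the value is (-1)·(1/6) + 6 = 35/6.
For the column player: with q = P(C1), equating T's and B's payoffs gives −5q + 10 = q + 5 ⇒ q = 5/6.

35/6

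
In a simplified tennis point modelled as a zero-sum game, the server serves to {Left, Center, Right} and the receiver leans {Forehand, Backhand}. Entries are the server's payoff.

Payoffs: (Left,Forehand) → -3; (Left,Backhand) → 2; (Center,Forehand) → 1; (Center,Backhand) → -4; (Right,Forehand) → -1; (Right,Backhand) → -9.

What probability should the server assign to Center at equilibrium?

1/2

Row minima: Left → -3, Center → -4, Right → -9; maximin = -3.
Column maxima: Forehand → 1, Backhand → 2; minimax = 1.
-3 ≠ 1, so there is no saddle point; optimal play is mixed.
Right is strictly dominated by Center, so the server never plays it.
On the remaining 2×2 (Left, Center vs Forehand, Backhand):
Let the server play Left with probability p. Expected payoff against Forehand: (-3)p + 1(1−p) = −4p + 1; against Backhand: 2p + (-4)(1−p) = 6p − 4.
Setting these equal: −4p + 1 = 6p − 4 ⇒ −10p = -5 ⇒ p = 1/2, and the value is (-4)·(1/2) + 1 = -1.
For the receiver: with q = P(Forehand), equating Left's and Center's payoffs gives −5q + 2 = 5q − 4 ⇒ q = 3/5.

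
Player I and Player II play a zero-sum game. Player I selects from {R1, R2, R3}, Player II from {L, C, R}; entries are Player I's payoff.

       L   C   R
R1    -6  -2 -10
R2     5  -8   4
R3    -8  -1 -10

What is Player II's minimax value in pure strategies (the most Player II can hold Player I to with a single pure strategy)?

Column maxima: L → 5, C → -1, R → 4.
The smallest of these is -1.

-1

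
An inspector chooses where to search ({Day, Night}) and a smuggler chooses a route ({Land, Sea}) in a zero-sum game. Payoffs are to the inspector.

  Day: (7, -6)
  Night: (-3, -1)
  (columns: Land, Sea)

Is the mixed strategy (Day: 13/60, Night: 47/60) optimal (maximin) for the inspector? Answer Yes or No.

Against Land this mix gives (13/60)·7 + (47/60)·(-3) = -5/6.
Against Sea this mix gives (13/60)·(-6) + (47/60)·(-1) = -25/12.
The smuggler will play Sea, holding the inspector to -25/12. Shifting weight toward the row that does better against Sea would raise this floor (the equalizing mix achieves -5/3 against both Sea and Land), so the proposed strategy is not optimal.

No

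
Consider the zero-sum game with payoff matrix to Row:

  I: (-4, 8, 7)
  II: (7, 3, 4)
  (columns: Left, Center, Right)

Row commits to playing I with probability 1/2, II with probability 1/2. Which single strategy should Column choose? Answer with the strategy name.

Left

If Column plays Left, Row's expected payoff is (1/2)·(-4) + (1/2)·7 = 3/2.
If Column plays Center, Row's expected payoff is (1/2)·8 + (1/2)·3 = 11/2.
If Column plays Right, Row's expected payoff is (1/2)·7 + (1/2)·4 = 11/2.
Column minimizes Row's payoff; the smallest is 3/2, so the best response is Left.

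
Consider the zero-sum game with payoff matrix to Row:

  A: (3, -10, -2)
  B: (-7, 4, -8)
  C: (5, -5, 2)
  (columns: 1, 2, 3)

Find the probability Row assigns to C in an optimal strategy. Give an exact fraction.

Row minima: A → -10, B → -8, C → -5; maximin = -5.
Column maxima: 1 → 5, 2 → 4, 3 → 2; minimax = 2.
-5 ≠ 2, so there is no saddle point; optimal play is mixed.
A is strictly dominated by C, so Row never plays it.
1 is strictly dominated by 3 (it gives Row strictly more in every row), so Column never plays it.
On the remaining 2×2 (B, C vs 2, 3):
Let Row play B with probability p. Expected payoff against 2: 4p + (-5)(1−p) = 9p − 5; against 3: (-8)p + 2(1−p) = −10p + 2.
Setting these equal: 9p − 5 = −10p + 2 ⇒ 19p = 7 ⇒ p = 7/19, and the value is (9)·(7/19) − 5 = -32/19.
For Column: with q = P(2), equating B's and C's payoffs gives 12q − 8 = −7q + 2 ⇒ q = 10/19.

12/19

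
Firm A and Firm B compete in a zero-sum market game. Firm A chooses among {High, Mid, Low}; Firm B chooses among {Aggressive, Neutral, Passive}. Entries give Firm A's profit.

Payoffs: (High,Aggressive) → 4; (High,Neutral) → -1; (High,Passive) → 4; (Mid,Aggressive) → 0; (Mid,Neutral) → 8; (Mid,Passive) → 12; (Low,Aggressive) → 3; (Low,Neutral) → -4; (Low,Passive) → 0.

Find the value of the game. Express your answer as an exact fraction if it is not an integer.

32/13

Row minima: High → -1, Mid → 0, Low → -4; maximin = 0.
Column maxima: Aggressive → 4, Neutral → 8, Passive → 12; minimax = 4.
0 ≠ 4, so there is no saddle point; optimal play is mixed.
Low is strictly dominated by High, so Firm A never plays it.
Passive is strictly dominated by Neutral (it gives Firm A strictly more in every row), so Firm B never plays it.
On the remaining 2×2 (High, Mid vs Aggressive, Neutral):
Let Firm A play High with probability p. Expected payoff against Aggressive: 4p + 0(1−p) = 4p; against Neutral: (-1)p + 8(1−p) = −9p + 8.
Setting these equal: 4p = −9p + 8 ⇒ 13p = 8 ⇒ p = 8/13, and the value is (4)·(8/13) = 32/13.
For Firm B: with q = P(Aggressive), equating High's and Mid's payoffs gives 5q − 1 = −8q + 8 ⇒ q = 9/13.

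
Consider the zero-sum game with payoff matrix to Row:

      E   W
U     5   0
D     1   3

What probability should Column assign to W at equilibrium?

Row minima: U → 0, D → 1; maximin = 1.
Column maxima: E → 5, W → 3; minimax = 3.
1 ≠ 3, so there is no saddle point; optimal play is mixed.
Let Row play U with probability p. Expected payoff against E: 5p + 1(1−p) = 4p + 1; against W: 0p + 3(1−p) = −3p + 3.
Setting these equal: 4p + 1 = −3p + 3 ⇒ 7p = 2 ⇒ p = 2/7, and the value is (4)·(2/7) + 1 = 15/7.
For Column: with q = P(E), equating U's and D's payoffs gives 5q = −2q + 3 ⇒ q = 3/7.

4/7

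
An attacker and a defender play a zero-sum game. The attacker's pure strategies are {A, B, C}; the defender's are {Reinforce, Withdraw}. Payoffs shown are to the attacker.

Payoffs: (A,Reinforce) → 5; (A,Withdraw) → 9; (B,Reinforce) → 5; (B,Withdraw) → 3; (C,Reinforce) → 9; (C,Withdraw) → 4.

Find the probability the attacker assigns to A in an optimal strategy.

Row minima: A → 5, B → 3, C → 4; maximin = 5.
Column maxima: Reinforce → 9, Withdraw → 9; minimax = 9.
5 ≠ 9, so there is no saddle point; optimal play is mixed.
B is strictly dominated by C, so the attacker never plays it.
On the remaining 2×2 (A, C vs Reinforce, Withdraw):
Let the attacker play A with probability p. Expected payoff against Reinforce: 5p + 9(1−p) = −4p + 9; against Withdraw: 9p + 4(1−p) = 5p + 4.
Setting these equal: −4p + 9 = 5p + 4 ⇒ −9p = -5 ⇒ p = 5/9, and the value is (-4)·(5/9) + 9 = 61/9.
For the defender: with q = P(Reinforce), equating A's and C's payoffs gives −4q + 9 = 5q + 4 ⇒ q = 5/9.

5/9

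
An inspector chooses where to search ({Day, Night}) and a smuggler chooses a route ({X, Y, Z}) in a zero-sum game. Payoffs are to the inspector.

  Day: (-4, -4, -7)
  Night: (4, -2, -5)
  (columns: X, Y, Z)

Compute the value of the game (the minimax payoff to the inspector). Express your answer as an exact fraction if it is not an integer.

Row minima: Day → -7, Night → -5; maximin = -5.
Column maxima: X → 4, Y → -2, Z → -5; minimax = -5.
Since maximin = minimax = -5, there is a saddle point and the value is -5.

-5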